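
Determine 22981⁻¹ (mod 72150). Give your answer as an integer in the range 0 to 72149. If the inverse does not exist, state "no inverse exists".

62521

Apply the Euclidean algorithm to 72150 and 22981:
72150 = 3*22981 + 3207
22981 = 7*3207 + 532
3207 = 6*532 + 15
532 = 35*15 + 7
15 = 2*7 + 1
7 = 7*1 + 0
Since gcd(22981, 72150) = 1, back-substitute to write 1 as a combination:
1 = 15 − 2·7
1 = −2·532 + 71·15
1 = 71·3207 − 428·532
1 = −428·22981 + 3067·3207
1 = 3067·72150 − 9629·22981
Hence 22981⁻¹ ≡ -9629 ≡ 62521 (mod 72150).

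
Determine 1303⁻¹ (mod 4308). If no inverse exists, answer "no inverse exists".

691

Extended Euclidean algorithm:
4308 = 3*1303 + 399
1303 = 3*399 + 106
399 = 3*106 + 81
106 = 1*81 + 25
81 = 3*25 + 6
25 = 4*6 + 1
6 = 6*1 + 0
gcd = 1, so the inverse exists. Back-substitute:
1 = 25 − 4·6
1 = −4·81 + 13·25
1 = 13·106 − 17·81
1 = −17·399 + 64·106
1 = 64·1303 − 209·399
1 = −209·4308 + 691·1303
So 1303·691 ≡ 1 (mod 4308).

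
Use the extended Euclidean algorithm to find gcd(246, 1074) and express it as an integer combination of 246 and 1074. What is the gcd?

Euclidean algorithm:
1074 = 4*246 + 90
246 = 2*90 + 66
90 = 1*66 + 24
66 = 2*24 + 18
24 = 1*18 + 6
18 = 3*6 + 0
gcd(246, 1074) = 6.
Express as a combination:
6 = 24 − 18
6 = −66 + 3·24
6 = 3·90 − 4·66
6 = −4·246 + 11·90
6 = 11·1074 − 48·246
So 6 = (11)·1074 + (-48)·246.

6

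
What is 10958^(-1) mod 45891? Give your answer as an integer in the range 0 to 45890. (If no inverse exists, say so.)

11144

Apply the Euclidean algorithm to 45891 and 10958:
45891 = 4·10958 + 2059
10958 = 5·2059 + 663
2059 = 3·663 + 70
663 = 9·70 + 33
70 = 2·33 + 4
33 = 8·4 + 1
4 = 4·1 + 0
gcd = 1, so the inverse exists. Back-substitute:
1 = 33 − 8·4
1 = −8·70 + 17·33
1 = 17·663 − 161·70
1 = −161·2059 + 500·663
1 = 500·10958 − 2661·2059
1 = −2661·45891 + 11144·10958
So 10958·11144 ≡ 1 (mod 45891).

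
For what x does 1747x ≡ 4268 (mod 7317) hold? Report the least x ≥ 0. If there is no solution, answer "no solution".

First find gcd(1747, 7317):
7317 = 4·1747 + 329
1747 = 5·329 + 102
329 = 3·102 + 23
102 = 4·23 + 10
23 = 2·10 + 3
10 = 3·3 + 1
3 = 3·1 + 0
gcd = 1, so a unique solution mod 7317 exists.
Back-substitute for the Bézout coefficients:
1 = 10 − 3·3
1 = −3·23 + 7·10
1 = 7·102 − 31·23
1 = −31·329 + 100·102
1 = 100·1747 − 531·329
1 = −531·7317 + 2224·1747
So 1747·(2224) ≡ 1 (mod 7317), giving 1747⁻¹ ≡ 2224.
x ≡ 1747⁻¹·4268 ≡ 2224·4268 ≡ 1883 (mod 7317).

1883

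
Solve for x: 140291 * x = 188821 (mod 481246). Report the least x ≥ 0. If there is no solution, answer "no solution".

First find gcd(140291, 481246):
481246 = 3*140291 + 60373
140291 = 2*60373 + 19545
60373 = 3*19545 + 1738
19545 = 11*1738 + 427
1738 = 4*427 + 30
427 = 14*30 + 7
30 = 4*7 + 2
7 = 3*2 + 1
2 = 2*1 + 0
gcd = 1, so a unique solution mod 481246 exists.
Back-substitute for the Bézout coefficients:
1 = 7 − 3·2
1 = −3·30 + 13·7
1 = 13·427 − 185·30
1 = −185·1738 + 753·427
1 = 753·19545 − 8468·1738
1 = −8468·60373 + 26157·19545
1 = 26157·140291 − 60782·60373
1 = −60782·481246 + 208503·140291
So 140291·(208503) ≡ 1 (mod 481246), giving 140291⁻¹ ≡ 208503.
x ≡ 140291⁻¹·188821 ≡ 208503·188821 ≡ 453441 (mod 481246).

453441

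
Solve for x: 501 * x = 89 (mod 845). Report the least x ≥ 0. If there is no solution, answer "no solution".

464

First find gcd(501, 845):
845 = 1×501 + 344
501 = 1×344 + 157
344 = 2×157 + 30
157 = 5×30 + 7
30 = 4×7 + 2
7 = 3×2 + 1
2 = 2×1 + 0
gcd = 1, so a unique solution mod 845 exists.
Back-substitute for the Bézout coefficients:
1 = 7 − 3·2
1 = −3·30 + 13·7
1 = 13·157 − 68·30
1 = −68·344 + 149·157
1 = 149·501 − 217·344
1 = −217·845 + 366·501
So 501·(366) ≡ 1 (mod 845), giving 501⁻¹ ≡ 366.
x ≡ 501⁻¹·89 ≡ 366·89 ≡ 464 (mod 845).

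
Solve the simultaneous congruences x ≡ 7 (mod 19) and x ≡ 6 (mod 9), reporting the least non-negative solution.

159

Write x = 7 + 19·k. Then 19·k ≡ 6 − 7 ≡ 8 (mod 9).
Need 19⁻¹ mod 9. Extended Euclid on (9, 1):
9 = 9·1 + 0
19⁻¹ ≡ 1 (mod 9), so k ≡ 1·8 ≡ 8 (mod 9).
x = 7 + 19·8 = 159.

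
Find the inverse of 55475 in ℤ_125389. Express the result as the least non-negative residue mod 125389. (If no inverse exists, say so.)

Apply the Euclidean algorithm to 125389 and 55475:
125389 = 2×55475 + 14439
55475 = 3×14439 + 12158
14439 = 1×12158 + 2281
12158 = 5×2281 + 753
2281 = 3×753 + 22
753 = 34×22 + 5
22 = 4×5 + 2
5 = 2×2 + 1
2 = 2×1 + 0
Since gcd(55475, 125389) = 1, back-substitute to write 1 as a combination:
1 = 5 − 2·2
1 = −2·22 + 9·5
1 = 9·753 − 308·22
1 = −308·2281 + 933·753
1 = 933·12158 − 4973·2281
1 = −4973·14439 + 5906·12158
1 = 5906·55475 − 22691·14439
1 = −22691·125389 + 51288·55475
So 55475·51288 ≡ 1 (mod 125389).

51288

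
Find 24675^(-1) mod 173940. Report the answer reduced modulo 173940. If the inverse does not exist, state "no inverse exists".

no inverse exists

Euclidean algorithm on 173940, 24675:
173940 = 7·24675 + 1215
24675 = 20·1215 + 375
1215 = 3·375 + 90
375 = 4·90 + 15
90 = 6·15 + 0
Since gcd = 15 > 1, 24675 is not a unit mod 173940.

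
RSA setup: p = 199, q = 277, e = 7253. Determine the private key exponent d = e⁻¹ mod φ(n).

30869

φ(n) = (p−1)(q−1) = 198·276 = 54648.
Need d with 7253·d ≡ 1 (mod 54648). Apply the extended Euclidean algorithm:
54648 = 7*7253 + 3877
7253 = 1*3877 + 3376
3877 = 1*3376 + 501
3376 = 6*501 + 370
501 = 1*370 + 131
370 = 2*131 + 108
131 = 1*108 + 23
108 = 4*23 + 16
23 = 1*16 + 7
16 = 2*7 + 2
7 = 3*2 + 1
2 = 2*1 + 0
Back-substitute:
1 = 7 − 3·2
1 = −3·16 + 7·7
1 = 7·23 − 10·16
1 = −10·108 + 47·23
1 = 47·131 − 57·108
1 = −57·370 + 161·131
1 = 161·501 − 218·370
1 = −218·3376 + 1469·501
1 = 1469·3877 − 1687·3376
1 = −1687·7253 + 3156·3877
1 = 3156·54648 − 23779·7253
So 7253·(-23779) ≡ 1 (mod 54648), hence d ≡ -23779 ≡ 30869 (mod 54648).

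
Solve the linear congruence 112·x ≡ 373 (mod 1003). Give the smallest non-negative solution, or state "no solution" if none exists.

First find gcd(112, 1003):
1003 = 8*112 + 107
112 = 1*107 + 5
107 = 21*5 + 2
5 = 2*2 + 1
2 = 2*1 + 0
gcd = 1, so a unique solution mod 1003 exists.
Back-substitute for the Bézout coefficients:
1 = 5 − 2·2
1 = −2·107 + 43·5
1 = 43·112 − 45·107
1 = −45·1003 + 403·112
So 112·(403) ≡ 1 (mod 1003), giving 112⁻¹ ≡ 403.
x ≡ 112⁻¹·373 ≡ 403·373 ≡ 872 (mod 1003).

872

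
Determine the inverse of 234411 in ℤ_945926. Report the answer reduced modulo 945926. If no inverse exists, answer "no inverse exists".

Apply the Euclidean algorithm to 945926 and 234411:
945926 = 4×234411 + 8282
234411 = 28×8282 + 2515
8282 = 3×2515 + 737
2515 = 3×737 + 304
737 = 2×304 + 129
304 = 2×129 + 46
129 = 2×46 + 37
46 = 1×37 + 9
37 = 4×9 + 1
9 = 9×1 + 0
The gcd is 1. Working backward:
1 = 37 − 4·9
1 = −4·46 + 5·37
1 = 5·129 − 14·46
1 = −14·304 + 33·129
1 = 33·737 − 80·304
1 = −80·2515 + 273·737
1 = 273·8282 − 899·2515
1 = −899·234411 + 25445·8282
1 = 25445·945926 − 102679·234411
Thus 234411·(-102679) ≡ 1 (mod 945926); reducing, -102679 mod 945926 = 843247.

843247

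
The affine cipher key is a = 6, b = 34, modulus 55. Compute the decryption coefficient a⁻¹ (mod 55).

Apply the Euclidean algorithm to 55 and 6:
55 = 9×6 + 1
6 = 6×1 + 0
Since gcd(6, 55) = 1, back-substitute to write 1 as a combination:
1 = 55 − 9·6
So 6·(-9) ≡ 1 (mod 55), and -9 ≡ 46 (mod 55).

46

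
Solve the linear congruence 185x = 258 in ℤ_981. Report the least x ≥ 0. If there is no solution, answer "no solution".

First find gcd(185, 981):
981 = 5×185 + 56
185 = 3×56 + 17
56 = 3×17 + 5
17 = 3×5 + 2
5 = 2×2 + 1
2 = 2×1 + 0
gcd = 1, so a unique solution mod 981 exists.
Back-substitute for the Bézout coefficients:
1 = 5 − 2·2
1 = −2·17 + 7·5
1 = 7·56 − 23·17
1 = −23·185 + 76·56
1 = 76·981 − 403·185
So 185·(-403) ≡ 1 (mod 981), giving 185⁻¹ ≡ 578.
x ≡ 185⁻¹·258 ≡ 578·258 ≡ 12 (mod 981).

12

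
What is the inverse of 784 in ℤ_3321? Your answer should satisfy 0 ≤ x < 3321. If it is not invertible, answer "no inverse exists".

Extended Euclidean algorithm:
3321 = 4·784 + 185
784 = 4·185 + 44
185 = 4·44 + 9
44 = 4·9 + 8
9 = 1·8 + 1
8 = 8·1 + 0
Since gcd(784, 3321) = 1, back-substitute to write 1 as a combination:
1 = 9 − 8
1 = −44 + 5·9
1 = 5·185 − 21·44
1 = −21·784 + 89·185
1 = 89·3321 − 377·784
Hence 784⁻¹ ≡ -377 ≡ 2944 (mod 3321).

2944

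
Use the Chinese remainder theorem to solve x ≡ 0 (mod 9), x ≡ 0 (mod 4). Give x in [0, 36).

0

Write x = 0 + 9·k. Then 9·k ≡ 0 − 0 ≡ 0 (mod 4).
Need 9⁻¹ mod 4. Extended Euclid on (4, 1):
4 = 4*1 + 0
9⁻¹ ≡ 1 (mod 4), so k ≡ 1·0 ≡ 0 (mod 4).
x = 0 + 9·0 = 0.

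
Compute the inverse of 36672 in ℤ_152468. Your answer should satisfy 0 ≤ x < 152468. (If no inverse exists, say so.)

no inverse exists

Compute gcd(36672, 152468):
152468 = 4*36672 + 5780
36672 = 6*5780 + 1992
5780 = 2*1992 + 1796
1992 = 1*1796 + 196
1796 = 9*196 + 32
196 = 6*32 + 4
32 = 8*4 + 0
Since gcd = 4 > 1, 36672 is not a unit mod 152468.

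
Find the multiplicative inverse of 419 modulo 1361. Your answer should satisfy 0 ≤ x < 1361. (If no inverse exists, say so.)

458

Extended Euclidean algorithm:
1361 = 3·419 + 104
419 = 4·104 + 3
104 = 34·3 + 2
3 = 1·2 + 1
2 = 2·1 + 0
gcd = 1, so the inverse exists. Back-substitute:
1 = 3 − 2
1 = −104 + 35·3
1 = 35·419 − 141·104
1 = −141·1361 + 458·419
So 419·458 ≡ 1 (mod 1361).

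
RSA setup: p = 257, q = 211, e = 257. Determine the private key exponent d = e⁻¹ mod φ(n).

φ(n) = (p−1)(q−1) = 256·210 = 53760.
Need d with 257·d ≡ 1 (mod 53760). Apply the extended Euclidean algorithm:
53760 = 209·257 + 47
257 = 5·47 + 22
47 = 2·22 + 3
22 = 7·3 + 1
3 = 3·1 + 0
Back-substitute:
1 = 22 − 7·3
1 = −7·47 + 15·22
1 = 15·257 − 82·47
1 = −82·53760 + 17153·257
So 257·17153 ≡ 1 (mod 53760), hence d = 17153.

17153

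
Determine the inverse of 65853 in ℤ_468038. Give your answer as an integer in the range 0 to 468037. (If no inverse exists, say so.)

Run Euclid on (468038, 65853):
468038 = 7·65853 + 7067
65853 = 9·7067 + 2250
7067 = 3·2250 + 317
2250 = 7·317 + 31
317 = 10·31 + 7
31 = 4·7 + 3
7 = 2·3 + 1
3 = 3·1 + 0
The gcd is 1. Working backward:
1 = 7 − 2·3
1 = −2·31 + 9·7
1 = 9·317 − 92·31
1 = −92·2250 + 653·317
1 = 653·7067 − 2051·2250
1 = −2051·65853 + 19112·7067
1 = 19112·468038 − 135835·65853
Hence 65853⁻¹ ≡ -135835 ≡ 332203 (mod 468038).

332203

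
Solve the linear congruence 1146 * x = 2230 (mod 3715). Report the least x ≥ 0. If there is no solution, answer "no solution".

First find gcd(1146, 3715):
3715 = 3·1146 + 277
1146 = 4·277 + 38
277 = 7·38 + 11
38 = 3·11 + 5
11 = 2·5 + 1
5 = 5·1 + 0
gcd = 1, so a unique solution mod 3715 exists.
Back-substitute for the Bézout coefficients:
1 = 11 − 2·5
1 = −2·38 + 7·11
1 = 7·277 − 51·38
1 = −51·1146 + 211·277
1 = 211·3715 − 684·1146
So 1146·(-684) ≡ 1 (mod 3715), giving 1146⁻¹ ≡ 3031.
x ≡ 1146⁻¹·2230 ≡ 3031·2230 ≡ 1545 (mod 3715).

1545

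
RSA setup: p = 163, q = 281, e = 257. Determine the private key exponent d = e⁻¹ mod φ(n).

353

φ(n) = (p−1)(q−1) = 162·280 = 45360.
Need d with 257·d ≡ 1 (mod 45360). Apply the extended Euclidean algorithm:
45360 = 176·257 + 128
257 = 2·128 + 1
128 = 128·1 + 0
Back-substitute:
1 = 257 − 2·128
1 = −2·45360 + 353·257
So 257·353 ≡ 1 (mod 45360), hence d = 353.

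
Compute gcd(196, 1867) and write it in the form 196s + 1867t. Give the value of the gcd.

1

Apply Euclid's algorithm to 1867 and 196:
1867 = 9×196 + 103
196 = 1×103 + 93
103 = 1×93 + 10
93 = 9×10 + 3
10 = 3×3 + 1
3 = 3×1 + 0
gcd(196, 1867) = 1.
Working backward:
1 = 10 − 3·3
1 = −3·93 + 28·10
1 = 28·103 − 31·93
1 = −31·196 + 59·103
1 = 59·1867 − 562·196
So 1 = (59)·1867 + (-562)·196.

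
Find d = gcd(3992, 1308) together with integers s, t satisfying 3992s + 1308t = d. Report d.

Repeated division:
3992 = 3*1308 + 68
1308 = 19*68 + 16
68 = 4*16 + 4
16 = 4*4 + 0
gcd(3992, 1308) = 4.
Express as a combination:
4 = 68 − 4·16
4 = −4·1308 + 77·68
4 = 77·3992 − 235·1308
So 4 = (77)·3992 + (-235)·1308.

4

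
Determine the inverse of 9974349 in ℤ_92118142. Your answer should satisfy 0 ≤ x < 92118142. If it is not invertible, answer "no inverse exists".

64227455

Apply the Euclidean algorithm to 92118142 and 9974349:
92118142 = 9*9974349 + 2349001
9974349 = 4*2349001 + 578345
2349001 = 4*578345 + 35621
578345 = 16*35621 + 8409
35621 = 4*8409 + 1985
8409 = 4*1985 + 469
1985 = 4*469 + 109
469 = 4*109 + 33
109 = 3*33 + 10
33 = 3*10 + 3
10 = 3*3 + 1
3 = 3*1 + 0
gcd = 1, so the inverse exists. Back-substitute:
1 = 10 − 3·3
1 = −3·33 + 10·10
1 = 10·109 − 33·33
1 = −33·469 + 142·109
1 = 142·1985 − 601·469
1 = −601·8409 + 2546·1985
1 = 2546·35621 − 10785·8409
1 = −10785·578345 + 175106·35621
1 = 175106·2349001 − 711209·578345
1 = −711209·9974349 + 3019942·2349001
1 = 3019942·92118142 − 27890687·9974349
Thus 9974349·(-27890687) ≡ 1 (mod 92118142); reducing, -27890687 mod 92118142 = 64227455.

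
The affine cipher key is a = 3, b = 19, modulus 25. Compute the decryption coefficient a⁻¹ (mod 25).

17

gcd(25, 3) by repeated division:
25 = 8·3 + 1
3 = 3·1 + 0
Since gcd(3, 25) = 1, back-substitute to write 1 as a combination:
1 = 25 − 8·3
Thus 3·(-8) ≡ 1 (mod 25); reducing, -8 mod 25 = 17.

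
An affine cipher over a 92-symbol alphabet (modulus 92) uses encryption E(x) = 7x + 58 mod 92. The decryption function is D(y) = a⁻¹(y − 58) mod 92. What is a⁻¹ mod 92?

79

Apply the Euclidean algorithm to 92 and 7:
92 = 13*7 + 1
7 = 7*1 + 0
gcd = 1, so the inverse exists. Back-substitute:
1 = 92 − 13·7
Thus 7·(-13) ≡ 1 (mod 92); reducing, -13 mod 92 = 79.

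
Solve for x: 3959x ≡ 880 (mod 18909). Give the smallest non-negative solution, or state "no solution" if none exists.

First find gcd(3959, 18909):
18909 = 4·3959 + 3073
3959 = 1·3073 + 886
3073 = 3·886 + 415
886 = 2·415 + 56
415 = 7·56 + 23
56 = 2·23 + 10
23 = 2·10 + 3
10 = 3·3 + 1
3 = 3·1 + 0
gcd = 1, so a unique solution mod 18909 exists.
Back-substitute for the Bézout coefficients:
1 = 10 − 3·3
1 = −3·23 + 7·10
1 = 7·56 − 17·23
1 = −17·415 + 126·56
1 = 126·886 − 269·415
1 = −269·3073 + 933·886
1 = 933·3959 − 1202·3073
1 = −1202·18909 + 5741·3959
So 3959·(5741) ≡ 1 (mod 18909), giving 3959⁻¹ ≡ 5741.
x ≡ 3959⁻¹·880 ≡ 5741·880 ≡ 3377 (mod 18909).

3377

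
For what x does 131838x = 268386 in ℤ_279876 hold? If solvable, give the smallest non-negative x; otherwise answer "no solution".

First find gcd(131838, 279876):
279876 = 2*131838 + 16200
131838 = 8*16200 + 2238
16200 = 7*2238 + 534
2238 = 4*534 + 102
534 = 5*102 + 24
102 = 4*24 + 6
24 = 4*6 + 0
gcd = 6 and 6 | 268386, so solutions exist. Divide through by 6: 21973x ≡ 44731 (mod 46646).
Now find 21973⁻¹ mod 46646:
46646 = 2*21973 + 2700
21973 = 8*2700 + 373
2700 = 7*373 + 89
373 = 4*89 + 17
89 = 5*17 + 4
17 = 4*4 + 1
4 = 4*1 + 0
Back-substitute:
1 = 17 − 4·4
1 = −4·89 + 21·17
1 = 21·373 − 88·89
1 = −88·2700 + 637·373
1 = 637·21973 − 5184·2700
1 = −5184·46646 + 11005·21973
So 21973⁻¹ ≡ 11005 (mod 46646).
Then x ≡ 11005·44731 ≡ 9417 (mod 46646); the smallest non-negative solution is x = 9417.

9417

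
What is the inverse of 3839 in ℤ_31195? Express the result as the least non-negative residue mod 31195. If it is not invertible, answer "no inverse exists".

Run Euclid on (31195, 3839):
31195 = 8×3839 + 483
3839 = 7×483 + 458
483 = 1×458 + 25
458 = 18×25 + 8
25 = 3×8 + 1
8 = 8×1 + 0
The gcd is 1. Working backward:
1 = 25 − 3·8
1 = −3·458 + 55·25
1 = 55·483 − 58·458
1 = −58·3839 + 461·483
1 = 461·31195 − 3746·3839
Thus 3839·(-3746) ≡ 1 (mod 31195); reducing, -3746 mod 31195 = 27449.

27449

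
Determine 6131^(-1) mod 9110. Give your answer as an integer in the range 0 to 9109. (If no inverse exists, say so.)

gcd(9110, 6131) by repeated division:
9110 = 1×6131 + 2979
6131 = 2×2979 + 173
2979 = 17×173 + 38
173 = 4×38 + 21
38 = 1×21 + 17
21 = 1×17 + 4
17 = 4×4 + 1
4 = 4×1 + 0
The gcd is 1. Working backward:
1 = 17 − 4·4
1 = −4·21 + 5·17
1 = 5·38 − 9·21
1 = −9·173 + 41·38
1 = 41·2979 − 706·173
1 = −706·6131 + 1453·2979
1 = 1453·9110 − 2159·6131
Thus 6131·(-2159) ≡ 1 (mod 9110); reducing, -2159 mod 9110 = 6951.

6951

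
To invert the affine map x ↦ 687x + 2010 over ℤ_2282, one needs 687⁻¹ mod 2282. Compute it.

gcd(2282, 687) by repeated division:
2282 = 3*687 + 221
687 = 3*221 + 24
221 = 9*24 + 5
24 = 4*5 + 4
5 = 1*4 + 1
4 = 4*1 + 0
The gcd is 1. Working backward:
1 = 5 − 4
1 = −24 + 5·5
1 = 5·221 − 46·24
1 = −46·687 + 143·221
1 = 143·2282 − 475·687
So 687·(-475) ≡ 1 (mod 2282), and -475 ≡ 1807 (mod 2282).

1807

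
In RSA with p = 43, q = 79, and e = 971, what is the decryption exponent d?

2915

φ(n) = (p−1)(q−1) = 42·78 = 3276.
Need d with 971·d ≡ 1 (mod 3276). Apply the extended Euclidean algorithm:
3276 = 3·971 + 363
971 = 2·363 + 245
363 = 1·245 + 118
245 = 2·118 + 9
118 = 13·9 + 1
9 = 9·1 + 0
Back-substitute:
1 = 118 − 13·9
1 = −13·245 + 27·118
1 = 27·363 − 40·245
1 = −40·971 + 107·363
1 = 107·3276 − 361·971
So 971·(-361) ≡ 1 (mod 3276), hence d ≡ -361 ≡ 2915 (mod 3276).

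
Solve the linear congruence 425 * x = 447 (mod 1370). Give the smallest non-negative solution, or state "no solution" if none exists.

gcd(425, 1370):
1370 = 3·425 + 95
425 = 4·95 + 45
95 = 2·45 + 5
45 = 9·5 + 0
gcd = 5, but 5 ∤ 447, so the congruence has no solution.

no solution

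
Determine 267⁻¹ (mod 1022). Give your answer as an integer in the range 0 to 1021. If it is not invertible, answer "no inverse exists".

911

Run Euclid on (1022, 267):
1022 = 3·267 + 221
267 = 1·221 + 46
221 = 4·46 + 37
46 = 1·37 + 9
37 = 4·9 + 1
9 = 9·1 + 0
gcd = 1, so the inverse exists. Back-substitute:
1 = 37 − 4·9
1 = −4·46 + 5·37
1 = 5·221 − 24·46
1 = −24·267 + 29·221
1 = 29·1022 − 111·267
So 267·(-111) ≡ 1 (mod 1022), and -111 ≡ 911 (mod 1022).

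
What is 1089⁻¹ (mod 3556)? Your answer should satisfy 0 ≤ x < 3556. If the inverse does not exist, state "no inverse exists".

Run Euclid on (3556, 1089):
3556 = 3·1089 + 289
1089 = 3·289 + 222
289 = 1·222 + 67
222 = 3·67 + 21
67 = 3·21 + 4
21 = 5·4 + 1
4 = 4·1 + 0
The gcd is 1. Working backward:
1 = 21 − 5·4
1 = −5·67 + 16·21
1 = 16·222 − 53·67
1 = −53·289 + 69·222
1 = 69·1089 − 260·289
1 = −260·3556 + 849·1089
So 1089·849 ≡ 1 (mod 3556).

849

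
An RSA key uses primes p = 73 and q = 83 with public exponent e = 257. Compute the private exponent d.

3377

φ(n) = (p−1)(q−1) = 72·82 = 5904.
Need d with 257·d ≡ 1 (mod 5904). Apply the extended Euclidean algorithm:
5904 = 22*257 + 250
257 = 1*250 + 7
250 = 35*7 + 5
7 = 1*5 + 2
5 = 2*2 + 1
2 = 2*1 + 0
Back-substitute:
1 = 5 − 2·2
1 = −2·7 + 3·5
1 = 3·250 − 107·7
1 = −107·257 + 110·250
1 = 110·5904 − 2527·257
So 257·(-2527) ≡ 1 (mod 5904), hence d ≡ -2527 ≡ 3377 (mod 5904).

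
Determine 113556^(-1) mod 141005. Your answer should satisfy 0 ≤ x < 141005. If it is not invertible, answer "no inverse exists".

Apply the Euclidean algorithm to 141005 and 113556:
141005 = 1·113556 + 27449
113556 = 4·27449 + 3760
27449 = 7·3760 + 1129
3760 = 3·1129 + 373
1129 = 3·373 + 10
373 = 37·10 + 3
10 = 3·3 + 1
3 = 3·1 + 0
Since gcd(113556, 141005) = 1, back-substitute to write 1 as a combination:
1 = 10 − 3·3
1 = −3·373 + 112·10
1 = 112·1129 − 339·373
1 = −339·3760 + 1129·1129
1 = 1129·27449 − 8242·3760
1 = −8242·113556 + 34097·27449
1 = 34097·141005 − 42339·113556
So 113556·(-42339) ≡ 1 (mod 141005), and -42339 ≡ 98666 (mod 141005).

98666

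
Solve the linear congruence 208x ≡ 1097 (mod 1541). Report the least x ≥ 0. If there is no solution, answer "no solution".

First find gcd(208, 1541):
1541 = 7*208 + 85
208 = 2*85 + 38
85 = 2*38 + 9
38 = 4*9 + 2
9 = 4*2 + 1
2 = 2*1 + 0
gcd = 1, so a unique solution mod 1541 exists.
Back-substitute for the Bézout coefficients:
1 = 9 − 4·2
1 = −4·38 + 17·9
1 = 17·85 − 38·38
1 = −38·208 + 93·85
1 = 93·1541 − 689·208
So 208·(-689) ≡ 1 (mod 1541), giving 208⁻¹ ≡ 852.
x ≡ 208⁻¹·1097 ≡ 852·1097 ≡ 798 (mod 1541).

798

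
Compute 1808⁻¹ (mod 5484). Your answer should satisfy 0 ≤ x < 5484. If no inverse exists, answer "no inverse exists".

Euclidean algorithm on 5484, 1808:
5484 = 3·1808 + 60
1808 = 30·60 + 8
60 = 7·8 + 4
8 = 2·4 + 0
The gcd is 4, not 1, hence no inverse exists.

no inverse exists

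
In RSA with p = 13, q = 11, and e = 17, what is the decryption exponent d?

113

φ(n) = (p−1)(q−1) = 12·10 = 120.
Need d with 17·d ≡ 1 (mod 120). Apply the extended Euclidean algorithm:
120 = 7×17 + 1
17 = 17×1 + 0
Back-substitute:
1 = 120 − 7·17
So 17·(-7) ≡ 1 (mod 120), hence d ≡ -7 ≡ 113 (mod 120).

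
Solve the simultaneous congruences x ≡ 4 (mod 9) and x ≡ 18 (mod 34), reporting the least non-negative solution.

256

Write x = 4 + 9·k. Then 9·k ≡ 18 − 4 ≡ 14 (mod 34).
Need 9⁻¹ mod 34. Extended Euclid on (34, 9):
34 = 3·9 + 7
9 = 1·7 + 2
7 = 3·2 + 1
2 = 2·1 + 0
Back-substitute:
1 = 7 − 3·2
1 = −3·9 + 4·7
1 = 4·34 − 15·9
9⁻¹ ≡ 19 (mod 34), so k ≡ 19·14 ≡ 28 (mod 34).
x = 4 + 9·28 = 256.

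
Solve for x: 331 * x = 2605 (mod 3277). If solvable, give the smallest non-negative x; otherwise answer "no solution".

988

First find gcd(331, 3277):
3277 = 9*331 + 298
331 = 1*298 + 33
298 = 9*33 + 1
33 = 33*1 + 0
gcd = 1, so a unique solution mod 3277 exists.
Back-substitute for the Bézout coefficients:
1 = 298 − 9·33
1 = −9·331 + 10·298
1 = 10·3277 − 99·331
So 331·(-99) ≡ 1 (mod 3277), giving 331⁻¹ ≡ 3178.
x ≡ 331⁻¹·2605 ≡ 3178·2605 ≡ 988 (mod 3277).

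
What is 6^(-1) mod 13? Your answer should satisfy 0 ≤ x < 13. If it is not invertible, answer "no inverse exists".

Extended Euclidean algorithm:
13 = 2·6 + 1
6 = 6·1 + 0
The gcd is 1. Working backward:
1 = 13 − 2·6
So 6·(-2) ≡ 1 (mod 13), and -2 ≡ 11 (mod 13).

11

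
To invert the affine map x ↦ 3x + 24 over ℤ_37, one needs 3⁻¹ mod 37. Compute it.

Run Euclid on (37, 3):
37 = 12*3 + 1
3 = 3*1 + 0
Since gcd(3, 37) = 1, back-substitute to write 1 as a combination:
1 = 37 − 12·3
Thus 3·(-12) ≡ 1 (mod 37); reducing, -12 mod 37 = 25.

25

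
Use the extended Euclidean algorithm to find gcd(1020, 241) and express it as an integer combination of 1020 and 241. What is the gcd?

Apply Euclid's algorithm to 1020 and 241:
1020 = 4×241 + 56
241 = 4×56 + 17
56 = 3×17 + 5
17 = 3×5 + 2
5 = 2×2 + 1
2 = 2×1 + 0
gcd(1020, 241) = 1.
Working backward:
1 = 5 − 2·2
1 = −2·17 + 7·5
1 = 7·56 − 23·17
1 = −23·241 + 99·56
1 = 99·1020 − 419·241
So 1 = (99)·1020 + (-419)·241.

1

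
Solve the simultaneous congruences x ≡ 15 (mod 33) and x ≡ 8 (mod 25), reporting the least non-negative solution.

708

Write x = 15 + 33·k. Then 33·k ≡ 8 − 15 ≡ 18 (mod 25).
Need 33⁻¹ mod 25. Extended Euclid on (25, 8):
25 = 3×8 + 1
8 = 8×1 + 0
Back-substitute:
1 = 25 − 3·8
33⁻¹ ≡ 22 (mod 25), so k ≡ 22·18 ≡ 21 (mod 25).
x = 15 + 33·21 = 708.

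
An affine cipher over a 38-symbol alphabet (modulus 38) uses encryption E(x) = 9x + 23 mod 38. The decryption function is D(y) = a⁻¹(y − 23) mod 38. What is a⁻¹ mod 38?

17

Apply the Euclidean algorithm to 38 and 9:
38 = 4*9 + 2
9 = 4*2 + 1
2 = 2*1 + 0
gcd = 1, so the inverse exists. Back-substitute:
1 = 9 − 4·2
1 = −4·38 + 17·9
So 9·17 ≡ 1 (mod 38).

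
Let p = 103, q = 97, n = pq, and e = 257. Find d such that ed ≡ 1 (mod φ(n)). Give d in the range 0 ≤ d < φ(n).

6401

φ(n) = (p−1)(q−1) = 102·96 = 9792.
Need d with 257·d ≡ 1 (mod 9792). Apply the extended Euclidean algorithm:
9792 = 38×257 + 26
257 = 9×26 + 23
26 = 1×23 + 3
23 = 7×3 + 2
3 = 1×2 + 1
2 = 2×1 + 0
Back-substitute:
1 = 3 − 2
1 = −23 + 8·3
1 = 8·26 − 9·23
1 = −9·257 + 89·26
1 = 89·9792 − 3391·257
So 257·(-3391) ≡ 1 (mod 9792), hence d ≡ -3391 ≡ 6401 (mod 9792).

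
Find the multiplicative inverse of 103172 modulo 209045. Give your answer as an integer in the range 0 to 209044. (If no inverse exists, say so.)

gcd(209045, 103172) by repeated division:
209045 = 2*103172 + 2701
103172 = 38*2701 + 534
2701 = 5*534 + 31
534 = 17*31 + 7
31 = 4*7 + 3
7 = 2*3 + 1
3 = 3*1 + 0
The gcd is 1. Working backward:
1 = 7 − 2·3
1 = −2·31 + 9·7
1 = 9·534 − 155·31
1 = −155·2701 + 784·534
1 = 784·103172 − 29947·2701
1 = −29947·209045 + 60678·103172
So 103172·60678 ≡ 1 (mod 209045).

60678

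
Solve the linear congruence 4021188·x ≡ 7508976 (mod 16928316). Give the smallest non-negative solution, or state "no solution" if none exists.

302584

First find gcd(4021188, 16928316):
16928316 = 4*4021188 + 843564
4021188 = 4*843564 + 646932
843564 = 1*646932 + 196632
646932 = 3*196632 + 57036
196632 = 3*57036 + 25524
57036 = 2*25524 + 5988
25524 = 4*5988 + 1572
5988 = 3*1572 + 1272
1572 = 1*1272 + 300
1272 = 4*300 + 72
300 = 4*72 + 12
72 = 6*12 + 0
gcd = 12 and 12 | 7508976, so solutions exist. Divide through by 12: 335099x ≡ 625748 (mod 1410693).
Now find 335099⁻¹ mod 1410693:
1410693 = 4*335099 + 70297
335099 = 4*70297 + 53911
70297 = 1*53911 + 16386
53911 = 3*16386 + 4753
16386 = 3*4753 + 2127
4753 = 2*2127 + 499
2127 = 4*499 + 131
499 = 3*131 + 106
131 = 1*106 + 25
106 = 4*25 + 6
25 = 4*6 + 1
6 = 6*1 + 0
Back-substitute:
1 = 25 − 4·6
1 = −4·106 + 17·25
1 = 17·131 − 21·106
1 = −21·499 + 80·131
1 = 80·2127 − 341·499
1 = −341·4753 + 762·2127
1 = 762·16386 − 2627·4753
1 = −2627·53911 + 8643·16386
1 = 8643·70297 − 11270·53911
1 = −11270·335099 + 53723·70297
1 = 53723·1410693 − 226162·335099
So 335099·(-226162) ≡ 1 (mod 1410693), i.e. 335099⁻¹ ≡ 1184531.
Then x ≡ 1184531·625748 ≡ 302584 (mod 1410693); the smallest non-negative solution is x = 302584.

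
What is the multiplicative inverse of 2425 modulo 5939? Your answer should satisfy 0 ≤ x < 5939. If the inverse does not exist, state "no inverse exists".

Extended Euclidean algorithm:
5939 = 2×2425 + 1089
2425 = 2×1089 + 247
1089 = 4×247 + 101
247 = 2×101 + 45
101 = 2×45 + 11
45 = 4×11 + 1
11 = 11×1 + 0
Since gcd(2425, 5939) = 1, back-substitute to write 1 as a combination:
1 = 45 − 4·11
1 = −4·101 + 9·45
1 = 9·247 − 22·101
1 = −22·1089 + 97·247
1 = 97·2425 − 216·1089
1 = −216·5939 + 529·2425
So 2425·529 ≡ 1 (mod 5939).

529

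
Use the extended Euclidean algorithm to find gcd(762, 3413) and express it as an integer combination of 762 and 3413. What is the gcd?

1

Apply Euclid's algorithm to 3413 and 762:
3413 = 4*762 + 365
762 = 2*365 + 32
365 = 11*32 + 13
32 = 2*13 + 6
13 = 2*6 + 1
6 = 6*1 + 0
gcd(762, 3413) = 1.
Working backward:
1 = 13 − 2·6
1 = −2·32 + 5·13
1 = 5·365 − 57·32
1 = −57·762 + 119·365
1 = 119·3413 − 533·762
So 1 = (119)·3413 + (-533)·762.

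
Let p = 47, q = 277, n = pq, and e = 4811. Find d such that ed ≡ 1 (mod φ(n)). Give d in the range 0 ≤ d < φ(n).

10379

φ(n) = (p−1)(q−1) = 46·276 = 12696.
Need d with 4811·d ≡ 1 (mod 12696). Apply the extended Euclidean algorithm:
12696 = 2×4811 + 3074
4811 = 1×3074 + 1737
3074 = 1×1737 + 1337
1737 = 1×1337 + 400
1337 = 3×400 + 137
400 = 2×137 + 126
137 = 1×126 + 11
126 = 11×11 + 5
11 = 2×5 + 1
5 = 5×1 + 0
Back-substitute:
1 = 11 − 2·5
1 = −2·126 + 23·11
1 = 23·137 − 25·126
1 = −25·400 + 73·137
1 = 73·1337 − 244·400
1 = −244·1737 + 317·1337
1 = 317·3074 − 561·1737
1 = −561·4811 + 878·3074
1 = 878·12696 − 2317·4811
So 4811·(-2317) ≡ 1 (mod 12696), hence d ≡ -2317 ≡ 10379 (mod 12696).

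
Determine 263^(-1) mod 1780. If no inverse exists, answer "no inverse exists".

Run Euclid on (1780, 263):
1780 = 6×263 + 202
263 = 1×202 + 61
202 = 3×61 + 19
61 = 3×19 + 4
19 = 4×4 + 3
4 = 1×3 + 1
3 = 3×1 + 0
The gcd is 1. Working backward:
1 = 4 − 3
1 = −19 + 5·4
1 = 5·61 − 16·19
1 = −16·202 + 53·61
1 = 53·263 − 69·202
1 = −69·1780 + 467·263
So 263·467 ≡ 1 (mod 1780).

467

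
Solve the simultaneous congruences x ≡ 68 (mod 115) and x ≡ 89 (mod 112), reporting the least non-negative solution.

873

Write x = 68 + 115·k. Then 115·k ≡ 89 − 68 ≡ 21 (mod 112).
Need 115⁻¹ mod 112. Extended Euclid on (112, 3):
112 = 37×3 + 1
3 = 3×1 + 0
Back-substitute:
1 = 112 − 37·3
115⁻¹ ≡ 75 (mod 112), so k ≡ 75·21 ≡ 7 (mod 112).
x = 68 + 115·7 = 873.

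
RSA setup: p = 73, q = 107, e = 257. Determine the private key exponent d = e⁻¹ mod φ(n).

5969

φ(n) = (p−1)(q−1) = 72·106 = 7632.
Need d with 257·d ≡ 1 (mod 7632). Apply the extended Euclidean algorithm:
7632 = 29*257 + 179
257 = 1*179 + 78
179 = 2*78 + 23
78 = 3*23 + 9
23 = 2*9 + 5
9 = 1*5 + 4
5 = 1*4 + 1
4 = 4*1 + 0
Back-substitute:
1 = 5 − 4
1 = −9 + 2·5
1 = 2·23 − 5·9
1 = −5·78 + 17·23
1 = 17·179 − 39·78
1 = −39·257 + 56·179
1 = 56·7632 − 1663·257
So 257·(-1663) ≡ 1 (mod 7632), hence d ≡ -1663 ≡ 5969 (mod 7632).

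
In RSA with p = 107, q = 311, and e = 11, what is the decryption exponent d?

20911

φ(n) = (p−1)(q−1) = 106·310 = 32860.
Need d with 11·d ≡ 1 (mod 32860). Apply the extended Euclidean algorithm:
32860 = 2987*11 + 3
11 = 3*3 + 2
3 = 1*2 + 1
2 = 2*1 + 0
Back-substitute:
1 = 3 − 2
1 = −11 + 4·3
1 = 4·32860 − 11949·11
So 11·(-11949) ≡ 1 (mod 32860), hence d ≡ -11949 ≡ 20911 (mod 32860).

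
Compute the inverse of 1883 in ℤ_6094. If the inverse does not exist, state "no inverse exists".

4615

Extended Euclidean algorithm:
6094 = 3·1883 + 445
1883 = 4·445 + 103
445 = 4·103 + 33
103 = 3·33 + 4
33 = 8·4 + 1
4 = 4·1 + 0
Since gcd(1883, 6094) = 1, back-substitute to write 1 as a combination:
1 = 33 − 8·4
1 = −8·103 + 25·33
1 = 25·445 − 108·103
1 = −108·1883 + 457·445
1 = 457·6094 − 1479·1883
So 1883·(-1479) ≡ 1 (mod 6094), and -1479 ≡ 4615 (mod 6094).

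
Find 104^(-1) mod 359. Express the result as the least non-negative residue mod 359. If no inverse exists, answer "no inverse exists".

gcd(359, 104) by repeated division:
359 = 3*104 + 47
104 = 2*47 + 10
47 = 4*10 + 7
10 = 1*7 + 3
7 = 2*3 + 1
3 = 3*1 + 0
gcd = 1, so the inverse exists. Back-substitute:
1 = 7 − 2·3
1 = −2·10 + 3·7
1 = 3·47 − 14·10
1 = −14·104 + 31·47
1 = 31·359 − 107·104
So 104·(-107) ≡ 1 (mod 359), and -107 ≡ 252 (mod 359).

252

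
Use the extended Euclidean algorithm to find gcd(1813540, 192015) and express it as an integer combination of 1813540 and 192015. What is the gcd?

5

Repeated division:
1813540 = 9*192015 + 85405
192015 = 2*85405 + 21205
85405 = 4*21205 + 585
21205 = 36*585 + 145
585 = 4*145 + 5
145 = 29*5 + 0
gcd(1813540, 192015) = 5.
Working backward:
5 = 585 − 4·145
5 = −4·21205 + 145·585
5 = 145·85405 − 584·21205
5 = −584·192015 + 1313·85405
5 = 1313·1813540 − 12401·192015
So 5 = (1313)·1813540 + (-12401)·192015.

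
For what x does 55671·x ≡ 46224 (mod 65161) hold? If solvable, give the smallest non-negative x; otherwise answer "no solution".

57974

First find gcd(55671, 65161):
65161 = 1·55671 + 9490
55671 = 5·9490 + 8221
9490 = 1·8221 + 1269
8221 = 6·1269 + 607
1269 = 2·607 + 55
607 = 11·55 + 2
55 = 27·2 + 1
2 = 2·1 + 0
gcd = 1, so a unique solution mod 65161 exists.
Back-substitute for the Bézout coefficients:
1 = 55 − 27·2
1 = −27·607 + 298·55
1 = 298·1269 − 623·607
1 = −623·8221 + 4036·1269
1 = 4036·9490 − 4659·8221
1 = −4659·55671 + 27331·9490
1 = 27331·65161 − 31990·55671
So 55671·(-31990) ≡ 1 (mod 65161), giving 55671⁻¹ ≡ 33171.
x ≡ 55671⁻¹·46224 ≡ 33171·46224 ≡ 57974 (mod 65161).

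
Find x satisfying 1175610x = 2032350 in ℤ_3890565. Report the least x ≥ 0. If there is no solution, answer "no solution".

First find gcd(1175610, 3890565):
3890565 = 3×1175610 + 363735
1175610 = 3×363735 + 84405
363735 = 4×84405 + 26115
84405 = 3×26115 + 6060
26115 = 4×6060 + 1875
6060 = 3×1875 + 435
1875 = 4×435 + 135
435 = 3×135 + 30
135 = 4×30 + 15
30 = 2×15 + 0
gcd = 15 and 15 | 2032350, so solutions exist. Divide through by 15: 78374x ≡ 135490 (mod 259371).
Now find 78374⁻¹ mod 259371:
259371 = 3*78374 + 24249
78374 = 3*24249 + 5627
24249 = 4*5627 + 1741
5627 = 3*1741 + 404
1741 = 4*404 + 125
404 = 3*125 + 29
125 = 4*29 + 9
29 = 3*9 + 2
9 = 4*2 + 1
2 = 2*1 + 0
Back-substitute:
1 = 9 − 4·2
1 = −4·29 + 13·9
1 = 13·125 − 56·29
1 = −56·404 + 181·125
1 = 181·1741 − 780·404
1 = −780·5627 + 2521·1741
1 = 2521·24249 − 10864·5627
1 = −10864·78374 + 35113·24249
1 = 35113·259371 − 116203·78374
So 78374·(-116203) ≡ 1 (mod 259371), i.e. 78374⁻¹ ≡ 143168.
Then x ≡ 143168·135490 ≡ 253343 (mod 259371); the smallest non-negative solution is x = 253343.

253343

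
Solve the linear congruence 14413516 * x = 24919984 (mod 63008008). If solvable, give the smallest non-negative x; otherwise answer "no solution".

First find gcd(14413516, 63008008):
63008008 = 4×14413516 + 5353944
14413516 = 2×5353944 + 3705628
5353944 = 1×3705628 + 1648316
3705628 = 2×1648316 + 408996
1648316 = 4×408996 + 12332
408996 = 33×12332 + 2040
12332 = 6×2040 + 92
2040 = 22×92 + 16
92 = 5×16 + 12
16 = 1×12 + 4
12 = 3×4 + 0
gcd = 4 and 4 | 24919984, so solutions exist. Divide through by 4: 3603379x ≡ 6229996 (mod 15752002).
Now find 3603379⁻¹ mod 15752002:
15752002 = 4×3603379 + 1338486
3603379 = 2×1338486 + 926407
1338486 = 1×926407 + 412079
926407 = 2×412079 + 102249
412079 = 4×102249 + 3083
102249 = 33×3083 + 510
3083 = 6×510 + 23
510 = 22×23 + 4
23 = 5×4 + 3
4 = 1×3 + 1
3 = 3×1 + 0
Back-substitute:
1 = 4 − 3
1 = −23 + 6·4
1 = 6·510 − 133·23
1 = −133·3083 + 804·510
1 = 804·102249 − 26665·3083
1 = −26665·412079 + 107464·102249
1 = 107464·926407 − 241593·412079
1 = −241593·1338486 + 349057·926407
1 = 349057·3603379 − 939707·1338486
1 = −939707·15752002 + 4107885·3603379
So 3603379⁻¹ ≡ 4107885 (mod 15752002).
Then x ≡ 4107885·6229996 ≡ 2741082 (mod 15752002); the smallest non-negative solution is x = 2741082.

2741082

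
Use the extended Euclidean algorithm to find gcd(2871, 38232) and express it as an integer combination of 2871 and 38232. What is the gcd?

9

Euclidean algorithm:
38232 = 13·2871 + 909
2871 = 3·909 + 144
909 = 6·144 + 45
144 = 3·45 + 9
45 = 5·9 + 0
gcd(2871, 38232) = 9.
Express as a combination:
9 = 144 − 3·45
9 = −3·909 + 19·144
9 = 19·2871 − 60·909
9 = −60·38232 + 799·2871
So 9 = (-60)·38232 + (799)·2871.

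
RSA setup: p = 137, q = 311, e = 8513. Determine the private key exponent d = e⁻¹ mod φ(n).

φ(n) = (p−1)(q−1) = 136·310 = 42160.
Need d with 8513·d ≡ 1 (mod 42160). Apply the extended Euclidean algorithm:
42160 = 4×8513 + 8108
8513 = 1×8108 + 405
8108 = 20×405 + 8
405 = 50×8 + 5
8 = 1×5 + 3
5 = 1×3 + 2
3 = 1×2 + 1
2 = 2×1 + 0
Back-substitute:
1 = 3 − 2
1 = −5 + 2·3
1 = 2·8 − 3·5
1 = −3·405 + 152·8
1 = 152·8108 − 3043·405
1 = −3043·8513 + 3195·8108
1 = 3195·42160 − 15823·8513
So 8513·(-15823) ≡ 1 (mod 42160), hence d ≡ -15823 ≡ 26337 (mod 42160).

26337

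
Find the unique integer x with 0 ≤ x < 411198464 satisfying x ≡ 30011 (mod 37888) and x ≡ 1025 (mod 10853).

Write x = 30011 + 37888·k. Then 37888·k ≡ 1025 − 30011 ≡ 3573 (mod 10853).
Need 37888⁻¹ mod 10853. Extended Euclid on (10853, 5329):
10853 = 2*5329 + 195
5329 = 27*195 + 64
195 = 3*64 + 3
64 = 21*3 + 1
3 = 3*1 + 0
Back-substitute:
1 = 64 − 21·3
1 = −21·195 + 64·64
1 = 64·5329 − 1749·195
1 = −1749·10853 + 3562·5329
37888⁻¹ ≡ 3562 (mod 10853), so k ≡ 3562·3573 ≡ 7310 (mod 10853).
x = 30011 + 37888·7310 = 276991291.

276991291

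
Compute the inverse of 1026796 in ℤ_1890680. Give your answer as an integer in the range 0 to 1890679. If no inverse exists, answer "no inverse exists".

Compute gcd(1026796, 1890680):
1890680 = 1×1026796 + 863884
1026796 = 1×863884 + 162912
863884 = 5×162912 + 49324
162912 = 3×49324 + 14940
49324 = 3×14940 + 4504
14940 = 3×4504 + 1428
4504 = 3×1428 + 220
1428 = 6×220 + 108
220 = 2×108 + 4
108 = 27×4 + 0
The gcd is 4, not 1, hence no inverse exists.

no inverse exists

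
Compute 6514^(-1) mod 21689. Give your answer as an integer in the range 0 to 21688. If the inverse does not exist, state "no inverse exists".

5051

Run Euclid on (21689, 6514):
21689 = 3*6514 + 2147
6514 = 3*2147 + 73
2147 = 29*73 + 30
73 = 2*30 + 13
30 = 2*13 + 4
13 = 3*4 + 1
4 = 4*1 + 0
The gcd is 1. Working backward:
1 = 13 − 3·4
1 = −3·30 + 7·13
1 = 7·73 − 17·30
1 = −17·2147 + 500·73
1 = 500·6514 − 1517·2147
1 = −1517·21689 + 5051·6514
So 6514·5051 ≡ 1 (mod 21689).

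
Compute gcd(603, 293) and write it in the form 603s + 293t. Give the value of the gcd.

1

Euclidean algorithm:
603 = 2·293 + 17
293 = 17·17 + 4
17 = 4·4 + 1
4 = 4·1 + 0
gcd(603, 293) = 1.
Back-substituting:
1 = 17 − 4·4
1 = −4·293 + 69·17
1 = 69·603 − 142·293
So 1 = (69)·603 + (-142)·293.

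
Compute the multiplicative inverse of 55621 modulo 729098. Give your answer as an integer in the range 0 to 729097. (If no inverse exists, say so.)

Apply the Euclidean algorithm to 729098 and 55621:
729098 = 13·55621 + 6025
55621 = 9·6025 + 1396
6025 = 4·1396 + 441
1396 = 3·441 + 73
441 = 6·73 + 3
73 = 24·3 + 1
3 = 3·1 + 0
Since gcd(55621, 729098) = 1, back-substitute to write 1 as a combination:
1 = 73 − 24·3
1 = −24·441 + 145·73
1 = 145·1396 − 459·441
1 = −459·6025 + 1981·1396
1 = 1981·55621 − 18288·6025
1 = −18288·729098 + 239725·55621
So 55621·239725 ≡ 1 (mod 729098).

239725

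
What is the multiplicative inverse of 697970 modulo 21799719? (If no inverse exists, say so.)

15511604

Extended Euclidean algorithm:
21799719 = 31·697970 + 162649
697970 = 4·162649 + 47374
162649 = 3·47374 + 20527
47374 = 2·20527 + 6320
20527 = 3·6320 + 1567
6320 = 4·1567 + 52
1567 = 30·52 + 7
52 = 7·7 + 3
7 = 2·3 + 1
3 = 3·1 + 0
The gcd is 1. Working backward:
1 = 7 − 2·3
1 = −2·52 + 15·7
1 = 15·1567 − 452·52
1 = −452·6320 + 1823·1567
1 = 1823·20527 − 5921·6320
1 = −5921·47374 + 13665·20527
1 = 13665·162649 − 46916·47374
1 = −46916·697970 + 201329·162649
1 = 201329·21799719 − 6288115·697970
Hence 697970⁻¹ ≡ -6288115 ≡ 15511604 (mod 21799719).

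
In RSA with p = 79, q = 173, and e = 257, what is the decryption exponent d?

4385

φ(n) = (p−1)(q−1) = 78·172 = 13416.
Need d with 257·d ≡ 1 (mod 13416). Apply the extended Euclidean algorithm:
13416 = 52×257 + 52
257 = 4×52 + 49
52 = 1×49 + 3
49 = 16×3 + 1
3 = 3×1 + 0
Back-substitute:
1 = 49 − 16·3
1 = −16·52 + 17·49
1 = 17·257 − 84·52
1 = −84·13416 + 4385·257
So 257·4385 ≡ 1 (mod 13416), hence d = 4385.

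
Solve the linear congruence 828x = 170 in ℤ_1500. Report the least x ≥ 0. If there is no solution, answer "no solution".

gcd(828, 1500):
1500 = 1·828 + 672
828 = 1·672 + 156
672 = 4·156 + 48
156 = 3·48 + 12
48 = 4·12 + 0
gcd = 12, but 12 ∤ 170, so the congruence has no solution.

no solution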